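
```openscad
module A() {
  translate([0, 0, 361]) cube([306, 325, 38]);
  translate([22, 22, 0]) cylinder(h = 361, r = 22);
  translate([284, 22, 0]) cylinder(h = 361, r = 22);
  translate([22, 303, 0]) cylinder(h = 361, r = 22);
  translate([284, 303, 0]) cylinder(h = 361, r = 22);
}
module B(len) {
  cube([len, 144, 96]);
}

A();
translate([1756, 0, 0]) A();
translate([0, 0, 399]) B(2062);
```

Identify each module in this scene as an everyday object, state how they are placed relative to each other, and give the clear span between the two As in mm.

Second stool starts at x = 1756; first ends at x = 306; clear span = 1756 − 306 = 1450 mm.

A is a stool. B is a beam. A beam spans the tops of two stools. The clear span between the two stools is 1450 mm.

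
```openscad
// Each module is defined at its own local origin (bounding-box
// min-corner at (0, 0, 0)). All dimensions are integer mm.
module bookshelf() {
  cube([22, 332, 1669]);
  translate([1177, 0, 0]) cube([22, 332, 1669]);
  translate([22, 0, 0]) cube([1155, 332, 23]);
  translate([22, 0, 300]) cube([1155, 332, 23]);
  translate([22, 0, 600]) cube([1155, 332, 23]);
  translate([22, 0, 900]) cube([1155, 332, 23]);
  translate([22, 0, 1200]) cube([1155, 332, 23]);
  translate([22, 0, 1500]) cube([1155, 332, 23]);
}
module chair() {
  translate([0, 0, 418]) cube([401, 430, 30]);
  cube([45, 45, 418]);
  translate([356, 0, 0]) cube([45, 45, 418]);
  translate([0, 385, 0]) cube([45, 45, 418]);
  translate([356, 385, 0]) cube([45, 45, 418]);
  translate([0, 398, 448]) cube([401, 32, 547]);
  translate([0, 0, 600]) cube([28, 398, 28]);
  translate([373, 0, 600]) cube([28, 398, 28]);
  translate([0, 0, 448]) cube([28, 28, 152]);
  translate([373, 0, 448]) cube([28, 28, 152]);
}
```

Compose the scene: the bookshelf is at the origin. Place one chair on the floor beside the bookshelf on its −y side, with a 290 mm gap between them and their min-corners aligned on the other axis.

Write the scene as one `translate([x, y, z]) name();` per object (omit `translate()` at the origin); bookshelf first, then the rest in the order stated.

bookshelf();
translate([0, -720, 0]) chair();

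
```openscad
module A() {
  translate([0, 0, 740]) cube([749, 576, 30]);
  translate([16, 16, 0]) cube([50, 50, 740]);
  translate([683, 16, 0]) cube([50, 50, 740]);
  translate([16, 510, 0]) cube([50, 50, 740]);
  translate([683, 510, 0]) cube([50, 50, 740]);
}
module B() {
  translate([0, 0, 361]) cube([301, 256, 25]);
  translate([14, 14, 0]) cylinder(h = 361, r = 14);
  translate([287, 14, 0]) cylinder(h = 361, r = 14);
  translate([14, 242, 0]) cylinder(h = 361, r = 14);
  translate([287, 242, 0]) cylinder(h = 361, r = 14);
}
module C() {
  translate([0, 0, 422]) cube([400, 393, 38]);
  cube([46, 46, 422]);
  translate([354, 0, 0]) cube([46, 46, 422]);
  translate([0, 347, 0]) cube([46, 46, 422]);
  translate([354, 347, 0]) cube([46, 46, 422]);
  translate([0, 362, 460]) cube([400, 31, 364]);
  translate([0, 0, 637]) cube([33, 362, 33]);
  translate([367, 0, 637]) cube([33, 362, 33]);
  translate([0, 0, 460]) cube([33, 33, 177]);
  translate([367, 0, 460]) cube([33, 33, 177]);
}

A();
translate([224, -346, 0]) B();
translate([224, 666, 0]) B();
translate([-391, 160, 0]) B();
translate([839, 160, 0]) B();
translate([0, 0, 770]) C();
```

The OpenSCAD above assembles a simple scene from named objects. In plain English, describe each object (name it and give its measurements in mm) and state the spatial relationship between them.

A is a table: top 749 mm (x) × 576 mm (y), 30 mm thick, upper face at z = 770 mm, on four 50×50 mm square legs, each inset 16 mm from the nearest pair of top edges, running from z = 0 to the bottom of the top.

B is a four-legged stool. The seat is a 301×256×25 mm slab whose top surface is at z = 386 mm; four round legs, each 28 mm in diameter, run from the floor (z = 0) to the underside of the seat, each leg's axis is inset half a diameter from the nearest pair of seat edges (so the leg's bounding box is flush with the corner).

C is a chair. The seat is a 400×393×38 mm slab with its top at z = 460 mm, on four 46×46 mm corner legs (flush with the seat edges, standing on z = 0). A flat backrest 31 mm thick, 364 mm tall, spans the full seat width and rises from the seat top along its +y edge, rear face flush with the rear of the seat. Two armrests of 33×33 mm section run along each side from the seat's front edge to the front of the backrest, top faces 210 mm above the seat top and outer faces flush with the seat's x-edges; a 33×33 mm post under the front of each armrest stands on the seat at the front corner.

Four stools sit around the table at the −y, +y, −x, +x sides. The chair is on top of the table.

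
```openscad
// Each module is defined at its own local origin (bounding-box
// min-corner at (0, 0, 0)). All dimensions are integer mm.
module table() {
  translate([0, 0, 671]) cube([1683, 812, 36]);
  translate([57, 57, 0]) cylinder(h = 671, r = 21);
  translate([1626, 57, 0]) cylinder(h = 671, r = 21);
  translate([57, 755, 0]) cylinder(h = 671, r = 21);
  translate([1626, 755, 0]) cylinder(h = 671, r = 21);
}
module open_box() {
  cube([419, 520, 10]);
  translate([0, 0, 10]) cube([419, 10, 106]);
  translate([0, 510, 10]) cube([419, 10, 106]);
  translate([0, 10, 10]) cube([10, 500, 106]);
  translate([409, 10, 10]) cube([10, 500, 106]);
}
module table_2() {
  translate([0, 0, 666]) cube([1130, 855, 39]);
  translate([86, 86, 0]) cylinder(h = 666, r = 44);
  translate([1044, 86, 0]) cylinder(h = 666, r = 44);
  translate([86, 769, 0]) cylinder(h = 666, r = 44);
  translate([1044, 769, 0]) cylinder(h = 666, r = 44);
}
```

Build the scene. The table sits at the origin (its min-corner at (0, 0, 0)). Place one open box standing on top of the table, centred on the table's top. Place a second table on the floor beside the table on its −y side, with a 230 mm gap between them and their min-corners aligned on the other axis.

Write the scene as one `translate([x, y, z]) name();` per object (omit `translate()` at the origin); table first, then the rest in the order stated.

table();
translate([632, 146, 707]) open_box();
translate([0, -1085, 0]) table_2();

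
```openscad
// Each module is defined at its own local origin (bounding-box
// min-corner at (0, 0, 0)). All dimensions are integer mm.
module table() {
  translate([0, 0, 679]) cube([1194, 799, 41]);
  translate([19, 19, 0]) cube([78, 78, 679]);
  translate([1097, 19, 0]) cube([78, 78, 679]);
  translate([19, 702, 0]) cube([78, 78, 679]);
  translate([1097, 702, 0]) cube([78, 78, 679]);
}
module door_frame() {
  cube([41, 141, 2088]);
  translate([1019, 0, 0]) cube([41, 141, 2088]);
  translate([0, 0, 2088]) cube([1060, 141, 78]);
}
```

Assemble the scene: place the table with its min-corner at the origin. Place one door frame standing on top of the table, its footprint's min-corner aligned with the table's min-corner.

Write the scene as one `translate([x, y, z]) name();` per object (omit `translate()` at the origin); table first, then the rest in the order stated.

table();
translate([0, 0, 720]) door_frame();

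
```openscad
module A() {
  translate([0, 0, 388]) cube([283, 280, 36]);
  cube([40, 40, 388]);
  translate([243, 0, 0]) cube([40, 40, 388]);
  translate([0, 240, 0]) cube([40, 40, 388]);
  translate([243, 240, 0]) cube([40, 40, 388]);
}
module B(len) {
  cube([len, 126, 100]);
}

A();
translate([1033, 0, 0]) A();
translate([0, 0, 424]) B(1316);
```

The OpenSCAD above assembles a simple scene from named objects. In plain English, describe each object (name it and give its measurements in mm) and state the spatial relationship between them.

A is a simple wooden stool: a rectangular seat 283 mm (x) by 280 mm (y), 36 mm thick, top face at z = 424 mm, on four square legs, each 40×40 mm in cross-section. The legs rest on z = 0, each flush with a corner of the seat.

B is a rectangular beam 1316 mm long (x), 126 mm deep (y), 100 mm thick (z).

The beam spans the tops of two stools placed 750 mm apart, resting at z = 424 mm.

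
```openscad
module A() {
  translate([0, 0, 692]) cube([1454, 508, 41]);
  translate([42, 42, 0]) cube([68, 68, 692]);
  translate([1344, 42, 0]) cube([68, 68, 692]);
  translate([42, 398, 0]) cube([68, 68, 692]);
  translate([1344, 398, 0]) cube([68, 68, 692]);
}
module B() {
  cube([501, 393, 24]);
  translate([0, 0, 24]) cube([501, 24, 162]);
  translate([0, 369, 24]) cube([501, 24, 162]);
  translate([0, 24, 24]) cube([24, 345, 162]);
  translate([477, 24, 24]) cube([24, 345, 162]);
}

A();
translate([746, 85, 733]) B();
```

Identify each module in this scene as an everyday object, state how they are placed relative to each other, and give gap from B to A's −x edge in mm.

A is a table. B is an open box. The open box is on top of the table. The gap from the open box to the table's −x edge is 746 mm.

The open box's min-x is at 746; the table's min-x is 0; gap = 746 mm.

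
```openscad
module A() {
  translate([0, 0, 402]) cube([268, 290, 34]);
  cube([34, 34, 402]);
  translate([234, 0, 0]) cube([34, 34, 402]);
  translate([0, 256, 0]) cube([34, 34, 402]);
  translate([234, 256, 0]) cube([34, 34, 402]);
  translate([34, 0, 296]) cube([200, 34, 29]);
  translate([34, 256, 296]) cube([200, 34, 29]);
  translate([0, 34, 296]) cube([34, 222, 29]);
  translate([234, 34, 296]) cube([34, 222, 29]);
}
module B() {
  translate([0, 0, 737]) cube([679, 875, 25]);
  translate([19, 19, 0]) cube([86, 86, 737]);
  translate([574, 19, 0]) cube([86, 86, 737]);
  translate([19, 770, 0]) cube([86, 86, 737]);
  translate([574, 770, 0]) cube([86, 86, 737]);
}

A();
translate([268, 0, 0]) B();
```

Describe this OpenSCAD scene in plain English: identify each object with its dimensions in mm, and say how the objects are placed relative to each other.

A is a simple wooden stool: a rectangular seat 268 mm (x) by 290 mm (y), 34 mm thick, top face at z = 436 mm, on four square legs, each 34×34 mm in cross-section. The legs rest on z = 0, each flush with a corner of the seat. Four stretchers, 34 mm wide and 29 mm tall, connect adjacent legs with their undersides at z = 296 mm, each running between the inner faces of the legs it joins and aligned with the legs' outer faces on the other axis.

B is a table: top 679 mm (x) × 875 mm (y), 25 mm thick, upper face at z = 762 mm, on four 86×86 mm square legs, each inset 19 mm from the nearest pair of top edges, running from z = 0 to the bottom of the top.

The table is against the stool's +x side, with their −y faces flush.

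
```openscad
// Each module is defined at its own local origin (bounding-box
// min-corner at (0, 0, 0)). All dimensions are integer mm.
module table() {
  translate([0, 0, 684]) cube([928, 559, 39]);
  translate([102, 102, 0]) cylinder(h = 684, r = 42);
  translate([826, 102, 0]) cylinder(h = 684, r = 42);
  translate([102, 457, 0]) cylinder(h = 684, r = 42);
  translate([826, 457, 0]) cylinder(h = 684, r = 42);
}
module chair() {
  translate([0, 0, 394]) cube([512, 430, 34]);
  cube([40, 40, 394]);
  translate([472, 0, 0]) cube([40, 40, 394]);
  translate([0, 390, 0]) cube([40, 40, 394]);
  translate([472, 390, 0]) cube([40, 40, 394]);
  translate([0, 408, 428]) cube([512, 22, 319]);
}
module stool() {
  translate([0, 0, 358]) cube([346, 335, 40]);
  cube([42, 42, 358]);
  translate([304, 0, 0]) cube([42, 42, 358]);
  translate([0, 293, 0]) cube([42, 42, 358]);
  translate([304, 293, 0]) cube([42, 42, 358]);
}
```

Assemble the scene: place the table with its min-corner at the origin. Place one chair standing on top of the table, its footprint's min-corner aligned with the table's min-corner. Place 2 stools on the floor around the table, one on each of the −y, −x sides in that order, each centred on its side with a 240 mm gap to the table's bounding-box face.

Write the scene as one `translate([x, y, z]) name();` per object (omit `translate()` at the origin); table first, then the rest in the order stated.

table();
translate([0, 0, 723]) chair();
translate([291, -575, 0]) stool();
translate([-586, 112, 0]) stool();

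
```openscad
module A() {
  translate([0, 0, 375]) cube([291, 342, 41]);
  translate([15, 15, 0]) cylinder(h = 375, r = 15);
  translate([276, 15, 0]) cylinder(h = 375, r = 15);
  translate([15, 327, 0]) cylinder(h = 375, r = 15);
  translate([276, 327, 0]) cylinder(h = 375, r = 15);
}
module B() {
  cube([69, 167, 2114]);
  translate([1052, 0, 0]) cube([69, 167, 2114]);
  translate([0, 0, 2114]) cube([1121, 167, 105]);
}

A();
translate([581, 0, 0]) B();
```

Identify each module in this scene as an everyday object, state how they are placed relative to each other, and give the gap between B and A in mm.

A is a stool. B is a door frame. The door frame is on the floor beside the stool on its +x side. The gap between the door frame and the stool is 290 mm.

The door frame's nearest face is 290 mm from the stool's +x face.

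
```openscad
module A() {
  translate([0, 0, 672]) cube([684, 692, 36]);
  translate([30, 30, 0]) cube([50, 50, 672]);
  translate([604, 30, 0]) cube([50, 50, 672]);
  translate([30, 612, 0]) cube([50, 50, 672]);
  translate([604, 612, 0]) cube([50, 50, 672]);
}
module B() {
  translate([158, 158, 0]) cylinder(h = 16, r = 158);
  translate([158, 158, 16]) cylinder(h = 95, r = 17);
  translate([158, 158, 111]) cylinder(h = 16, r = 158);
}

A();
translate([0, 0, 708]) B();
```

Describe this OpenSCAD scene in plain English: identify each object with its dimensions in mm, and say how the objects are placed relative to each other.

A is a table: top 684 mm (x) × 692 mm (y), 36 mm thick, upper face at z = 708 mm, on four 50×50 mm square legs, each inset 30 mm from the nearest pair of top edges, running from z = 0 to the bottom of the top.

B is a spool: two coaxial disc flanges of radius 158 mm and thickness 16 mm, joined by a core cylinder of radius 17 mm and height 95 mm. The lower flange rests on z = 0 and the three cylinders share a vertical axis.

The spool is on top of the table.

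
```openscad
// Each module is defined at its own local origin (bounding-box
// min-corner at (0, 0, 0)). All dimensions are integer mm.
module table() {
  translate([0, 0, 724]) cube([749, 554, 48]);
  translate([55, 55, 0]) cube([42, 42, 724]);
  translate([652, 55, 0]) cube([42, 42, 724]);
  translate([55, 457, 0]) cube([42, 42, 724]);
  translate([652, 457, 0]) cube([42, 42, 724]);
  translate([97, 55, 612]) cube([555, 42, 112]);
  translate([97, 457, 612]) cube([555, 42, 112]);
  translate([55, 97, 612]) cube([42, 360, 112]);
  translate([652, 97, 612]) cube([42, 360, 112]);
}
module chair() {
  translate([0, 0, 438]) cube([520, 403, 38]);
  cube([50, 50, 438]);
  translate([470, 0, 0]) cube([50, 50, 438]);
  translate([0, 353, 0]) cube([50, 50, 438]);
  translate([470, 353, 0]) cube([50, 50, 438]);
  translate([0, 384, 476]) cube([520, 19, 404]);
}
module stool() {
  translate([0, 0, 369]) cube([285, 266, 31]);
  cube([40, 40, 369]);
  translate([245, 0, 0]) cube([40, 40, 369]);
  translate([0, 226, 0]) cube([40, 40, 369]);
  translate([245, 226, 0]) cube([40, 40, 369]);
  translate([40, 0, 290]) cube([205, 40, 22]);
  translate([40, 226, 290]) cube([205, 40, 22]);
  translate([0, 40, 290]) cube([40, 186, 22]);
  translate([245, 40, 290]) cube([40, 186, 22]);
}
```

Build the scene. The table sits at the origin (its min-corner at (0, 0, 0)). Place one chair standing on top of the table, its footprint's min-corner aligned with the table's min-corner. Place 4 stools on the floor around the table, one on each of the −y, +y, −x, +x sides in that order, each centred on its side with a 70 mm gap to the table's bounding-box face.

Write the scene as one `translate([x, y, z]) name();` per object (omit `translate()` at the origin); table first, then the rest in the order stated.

table();
translate([0, 0, 772]) chair();
translate([232, -336, 0]) stool();
translate([232, 624, 0]) stool();
translate([-355, 144, 0]) stool();
translate([819, 144, 0]) stool();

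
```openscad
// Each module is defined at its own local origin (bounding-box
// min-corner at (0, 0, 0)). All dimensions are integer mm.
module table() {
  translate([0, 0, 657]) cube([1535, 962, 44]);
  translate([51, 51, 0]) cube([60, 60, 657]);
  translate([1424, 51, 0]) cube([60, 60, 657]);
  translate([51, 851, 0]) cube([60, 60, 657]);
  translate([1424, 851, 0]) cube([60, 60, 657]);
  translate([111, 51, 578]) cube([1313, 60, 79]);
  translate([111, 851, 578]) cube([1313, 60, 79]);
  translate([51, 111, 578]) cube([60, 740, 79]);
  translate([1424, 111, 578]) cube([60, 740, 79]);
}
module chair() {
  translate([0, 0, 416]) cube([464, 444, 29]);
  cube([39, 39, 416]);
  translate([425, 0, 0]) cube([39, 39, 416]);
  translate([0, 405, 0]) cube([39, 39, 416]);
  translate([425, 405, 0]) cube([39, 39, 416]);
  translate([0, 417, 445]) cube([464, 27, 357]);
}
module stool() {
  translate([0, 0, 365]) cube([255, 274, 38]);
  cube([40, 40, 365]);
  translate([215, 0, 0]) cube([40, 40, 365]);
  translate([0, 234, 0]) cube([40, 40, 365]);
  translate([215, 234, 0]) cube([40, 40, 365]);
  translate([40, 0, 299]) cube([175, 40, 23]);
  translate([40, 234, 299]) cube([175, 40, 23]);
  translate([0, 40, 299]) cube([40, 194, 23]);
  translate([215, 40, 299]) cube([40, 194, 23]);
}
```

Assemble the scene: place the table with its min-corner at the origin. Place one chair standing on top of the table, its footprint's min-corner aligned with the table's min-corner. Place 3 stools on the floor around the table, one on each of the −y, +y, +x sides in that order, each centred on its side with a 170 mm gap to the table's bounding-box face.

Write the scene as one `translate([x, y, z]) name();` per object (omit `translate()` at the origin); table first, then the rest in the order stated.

table();
translate([0, 0, 701]) chair();
translate([640, -444, 0]) stool();
translate([640, 1132, 0]) stool();
translate([1705, 344, 0]) stool();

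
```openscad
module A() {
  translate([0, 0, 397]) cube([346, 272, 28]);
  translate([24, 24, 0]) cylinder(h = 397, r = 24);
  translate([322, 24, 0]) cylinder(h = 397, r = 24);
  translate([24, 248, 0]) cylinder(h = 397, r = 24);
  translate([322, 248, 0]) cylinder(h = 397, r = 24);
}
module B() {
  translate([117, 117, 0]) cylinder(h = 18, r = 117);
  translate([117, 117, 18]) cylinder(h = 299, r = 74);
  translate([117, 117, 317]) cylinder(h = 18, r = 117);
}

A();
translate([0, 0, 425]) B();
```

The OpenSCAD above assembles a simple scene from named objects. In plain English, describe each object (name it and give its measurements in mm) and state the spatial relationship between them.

A is a simple wooden stool: a rectangular seat 346 mm (x) by 272 mm (y), 28 mm thick, top face at z = 425 mm, on four round legs, each 48 mm in diameter. The legs rest on z = 0, each leg's axis is inset half a diameter from the nearest pair of seat edges (so the leg's bounding box is flush with the corner).

B is a spool: two coaxial disc flanges of radius 117 mm and thickness 18 mm, joined by a core cylinder of radius 74 mm and height 299 mm. The lower flange rests on z = 0 and the three cylinders share a vertical axis.

The spool is on top of the stool.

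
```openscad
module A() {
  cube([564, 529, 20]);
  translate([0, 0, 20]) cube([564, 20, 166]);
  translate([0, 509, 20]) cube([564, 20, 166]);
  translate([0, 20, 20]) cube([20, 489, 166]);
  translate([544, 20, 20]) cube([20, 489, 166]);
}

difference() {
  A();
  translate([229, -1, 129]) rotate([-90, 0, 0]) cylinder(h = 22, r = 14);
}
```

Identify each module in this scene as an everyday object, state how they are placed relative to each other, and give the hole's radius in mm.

A is an open box. The open box has a circular hole through its front wall. The hole's radius is 14 mm.

The subtracted cylinder has r = 14 mm.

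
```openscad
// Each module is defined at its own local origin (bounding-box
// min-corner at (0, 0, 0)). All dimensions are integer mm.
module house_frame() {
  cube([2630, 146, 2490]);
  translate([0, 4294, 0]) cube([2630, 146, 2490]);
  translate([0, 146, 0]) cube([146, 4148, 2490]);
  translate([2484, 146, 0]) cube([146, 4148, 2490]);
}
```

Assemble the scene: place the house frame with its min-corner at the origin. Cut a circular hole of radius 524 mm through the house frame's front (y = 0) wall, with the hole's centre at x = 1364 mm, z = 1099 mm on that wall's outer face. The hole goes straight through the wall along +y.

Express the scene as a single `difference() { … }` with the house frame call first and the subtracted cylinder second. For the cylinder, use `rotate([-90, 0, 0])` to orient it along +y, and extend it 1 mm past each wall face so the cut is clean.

difference() {
  house_frame();
  translate([1364, -1, 1099]) rotate([-90, 0, 0]) cylinder(h = 148, r = 524);
}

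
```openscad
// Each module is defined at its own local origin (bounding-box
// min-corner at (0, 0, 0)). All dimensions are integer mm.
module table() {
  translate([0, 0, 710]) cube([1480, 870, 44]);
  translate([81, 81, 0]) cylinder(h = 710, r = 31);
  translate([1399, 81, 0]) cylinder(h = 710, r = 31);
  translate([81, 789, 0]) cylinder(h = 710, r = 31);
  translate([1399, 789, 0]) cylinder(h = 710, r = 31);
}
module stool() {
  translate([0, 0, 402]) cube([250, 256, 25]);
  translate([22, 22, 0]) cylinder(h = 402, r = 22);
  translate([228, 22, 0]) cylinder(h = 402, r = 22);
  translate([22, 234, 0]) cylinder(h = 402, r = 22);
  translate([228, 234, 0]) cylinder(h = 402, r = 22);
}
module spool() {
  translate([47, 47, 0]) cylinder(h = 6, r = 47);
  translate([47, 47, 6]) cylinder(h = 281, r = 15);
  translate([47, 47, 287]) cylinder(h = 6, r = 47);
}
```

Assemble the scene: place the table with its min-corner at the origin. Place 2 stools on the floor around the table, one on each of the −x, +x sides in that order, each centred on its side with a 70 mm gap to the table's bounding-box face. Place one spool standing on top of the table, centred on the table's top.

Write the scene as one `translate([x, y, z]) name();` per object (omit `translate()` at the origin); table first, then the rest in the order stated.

table();
translate([-320, 307, 0]) stool();
translate([1550, 307, 0]) stool();
translate([693, 388, 754]) spool();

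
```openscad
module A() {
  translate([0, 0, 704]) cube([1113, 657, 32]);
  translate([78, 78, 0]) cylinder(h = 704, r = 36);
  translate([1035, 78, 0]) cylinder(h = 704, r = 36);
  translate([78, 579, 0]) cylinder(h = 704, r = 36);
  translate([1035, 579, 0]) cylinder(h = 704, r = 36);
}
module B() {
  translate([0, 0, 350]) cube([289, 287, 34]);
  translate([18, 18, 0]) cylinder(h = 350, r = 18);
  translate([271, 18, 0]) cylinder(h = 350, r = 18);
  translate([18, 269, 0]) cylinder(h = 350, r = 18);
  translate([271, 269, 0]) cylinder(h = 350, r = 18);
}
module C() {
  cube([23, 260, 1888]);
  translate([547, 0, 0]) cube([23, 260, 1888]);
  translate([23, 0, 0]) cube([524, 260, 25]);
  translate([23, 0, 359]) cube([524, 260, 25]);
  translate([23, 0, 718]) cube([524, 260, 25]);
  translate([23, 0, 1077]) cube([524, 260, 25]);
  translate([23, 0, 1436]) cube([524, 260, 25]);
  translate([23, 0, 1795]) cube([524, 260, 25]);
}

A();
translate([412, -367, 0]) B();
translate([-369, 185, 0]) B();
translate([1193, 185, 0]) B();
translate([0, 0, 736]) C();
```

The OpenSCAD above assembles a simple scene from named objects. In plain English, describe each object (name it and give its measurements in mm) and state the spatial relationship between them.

A is a rectangular dining table. The top is 1113×657×32 mm with its upper surface at z = 736 mm. It stands on four round legs of 72 mm diameter, each leg's bounding box inset 42 mm from the nearest pair of top edges, running from the floor to the underside of the top.

B is a simple wooden stool: a rectangular seat 289 mm (x) by 287 mm (y), 34 mm thick, top face at z = 384 mm, on four round legs, each 36 mm in diameter. The legs rest on z = 0, each leg's axis is inset half a diameter from the nearest pair of seat edges (so the leg's bounding box is flush with the corner).

C is an open bookshelf. Two side panels, each 23 mm thick, 260 mm deep and 1888 mm tall, stand 570 mm apart (outside-to-outside). Between them sit 6 shelves, each 25 mm thick and 260 mm deep, spanning the full gap between the sides. The bottom shelf rests on the floor (its underside at z = 0) and the clear gap between one shelf's top and the next shelf's underside is 334 mm.

Three stools sit around the table at the −y, −x, +x sides. The bookshelf is on top of the table.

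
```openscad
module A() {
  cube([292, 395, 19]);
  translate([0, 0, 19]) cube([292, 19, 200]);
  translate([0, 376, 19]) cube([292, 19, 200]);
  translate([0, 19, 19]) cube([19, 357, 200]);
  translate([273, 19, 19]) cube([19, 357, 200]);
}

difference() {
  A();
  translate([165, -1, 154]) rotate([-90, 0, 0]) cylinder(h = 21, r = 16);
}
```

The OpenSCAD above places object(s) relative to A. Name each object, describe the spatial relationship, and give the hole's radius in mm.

The subtracted cylinder has r = 16 mm.

A is an open box. The open box has a circular hole through its front wall. The hole's radius is 16 mm.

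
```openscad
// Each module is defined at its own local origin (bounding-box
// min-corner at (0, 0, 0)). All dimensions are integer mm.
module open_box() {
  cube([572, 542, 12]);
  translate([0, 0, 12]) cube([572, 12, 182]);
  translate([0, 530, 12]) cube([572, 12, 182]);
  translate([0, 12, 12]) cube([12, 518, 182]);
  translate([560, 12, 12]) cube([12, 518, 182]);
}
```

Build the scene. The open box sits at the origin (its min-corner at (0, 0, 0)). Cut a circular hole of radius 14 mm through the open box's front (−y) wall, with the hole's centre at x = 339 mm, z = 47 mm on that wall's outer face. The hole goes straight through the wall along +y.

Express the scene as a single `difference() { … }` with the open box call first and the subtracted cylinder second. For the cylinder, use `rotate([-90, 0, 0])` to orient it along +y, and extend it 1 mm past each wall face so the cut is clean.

difference() {
  open_box();
  translate([339, -1, 47]) rotate([-90, 0, 0]) cylinder(h = 14, r = 14);
}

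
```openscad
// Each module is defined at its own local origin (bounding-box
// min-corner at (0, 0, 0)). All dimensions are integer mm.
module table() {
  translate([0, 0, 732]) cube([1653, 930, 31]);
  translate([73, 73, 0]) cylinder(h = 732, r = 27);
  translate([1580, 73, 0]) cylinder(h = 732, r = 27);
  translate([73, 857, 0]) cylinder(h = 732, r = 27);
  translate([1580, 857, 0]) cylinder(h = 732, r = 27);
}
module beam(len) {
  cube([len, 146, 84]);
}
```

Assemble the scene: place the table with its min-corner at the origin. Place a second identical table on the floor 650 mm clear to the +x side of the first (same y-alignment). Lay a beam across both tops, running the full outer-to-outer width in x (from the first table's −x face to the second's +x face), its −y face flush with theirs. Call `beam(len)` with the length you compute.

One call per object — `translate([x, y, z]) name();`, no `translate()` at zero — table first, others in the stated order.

table();
translate([2303, 0, 0]) table();
translate([0, 0, 763]) beam(3956);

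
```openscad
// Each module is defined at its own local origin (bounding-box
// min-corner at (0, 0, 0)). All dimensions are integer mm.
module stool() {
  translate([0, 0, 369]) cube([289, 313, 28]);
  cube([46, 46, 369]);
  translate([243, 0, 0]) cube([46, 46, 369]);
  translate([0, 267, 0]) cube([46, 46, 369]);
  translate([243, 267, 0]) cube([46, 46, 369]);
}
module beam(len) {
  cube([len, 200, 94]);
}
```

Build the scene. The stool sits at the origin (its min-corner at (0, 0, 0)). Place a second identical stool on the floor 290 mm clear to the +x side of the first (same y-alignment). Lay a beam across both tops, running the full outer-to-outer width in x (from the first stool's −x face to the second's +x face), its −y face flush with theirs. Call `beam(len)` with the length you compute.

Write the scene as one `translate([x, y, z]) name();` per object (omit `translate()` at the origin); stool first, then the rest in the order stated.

stool();
translate([579, 0, 0]) stool();
translate([0, 0, 397]) beam(868);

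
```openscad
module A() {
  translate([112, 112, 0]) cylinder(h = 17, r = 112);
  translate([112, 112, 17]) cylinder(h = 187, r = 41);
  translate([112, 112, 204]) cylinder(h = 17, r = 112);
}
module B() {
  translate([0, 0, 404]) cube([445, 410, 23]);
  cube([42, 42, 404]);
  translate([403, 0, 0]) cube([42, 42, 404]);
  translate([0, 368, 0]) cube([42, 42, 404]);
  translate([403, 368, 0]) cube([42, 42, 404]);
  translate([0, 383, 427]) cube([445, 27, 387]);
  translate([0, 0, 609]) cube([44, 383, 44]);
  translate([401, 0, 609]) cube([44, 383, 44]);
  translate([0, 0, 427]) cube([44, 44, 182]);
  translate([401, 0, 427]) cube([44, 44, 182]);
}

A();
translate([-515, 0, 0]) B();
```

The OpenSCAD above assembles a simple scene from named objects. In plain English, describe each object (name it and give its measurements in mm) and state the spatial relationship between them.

A is a spool: two coaxial disc flanges of radius 112 mm and thickness 17 mm, joined by a core cylinder of radius 41 mm and height 187 mm. The lower flange rests on z = 0 and the three cylinders share a vertical axis.

B is a chair: 445×410 mm seat, 23 mm thick, top at z = 427 mm, on four 42 mm square corner legs flush with the seat edges. A 27 mm thick backrest slab spans the full seat width, extending 387 mm above the seat top, its back face flush with the seat's +y edge. Two armrests of 44×44 mm section run along each side from the seat's front edge to the front of the backrest, top faces 226 mm above the seat top and outer faces flush with the seat's x-edges; a 44×44 mm post under the front of each armrest stands on the seat at the front corner.

The chair is on the floor beside the spool on its −x side.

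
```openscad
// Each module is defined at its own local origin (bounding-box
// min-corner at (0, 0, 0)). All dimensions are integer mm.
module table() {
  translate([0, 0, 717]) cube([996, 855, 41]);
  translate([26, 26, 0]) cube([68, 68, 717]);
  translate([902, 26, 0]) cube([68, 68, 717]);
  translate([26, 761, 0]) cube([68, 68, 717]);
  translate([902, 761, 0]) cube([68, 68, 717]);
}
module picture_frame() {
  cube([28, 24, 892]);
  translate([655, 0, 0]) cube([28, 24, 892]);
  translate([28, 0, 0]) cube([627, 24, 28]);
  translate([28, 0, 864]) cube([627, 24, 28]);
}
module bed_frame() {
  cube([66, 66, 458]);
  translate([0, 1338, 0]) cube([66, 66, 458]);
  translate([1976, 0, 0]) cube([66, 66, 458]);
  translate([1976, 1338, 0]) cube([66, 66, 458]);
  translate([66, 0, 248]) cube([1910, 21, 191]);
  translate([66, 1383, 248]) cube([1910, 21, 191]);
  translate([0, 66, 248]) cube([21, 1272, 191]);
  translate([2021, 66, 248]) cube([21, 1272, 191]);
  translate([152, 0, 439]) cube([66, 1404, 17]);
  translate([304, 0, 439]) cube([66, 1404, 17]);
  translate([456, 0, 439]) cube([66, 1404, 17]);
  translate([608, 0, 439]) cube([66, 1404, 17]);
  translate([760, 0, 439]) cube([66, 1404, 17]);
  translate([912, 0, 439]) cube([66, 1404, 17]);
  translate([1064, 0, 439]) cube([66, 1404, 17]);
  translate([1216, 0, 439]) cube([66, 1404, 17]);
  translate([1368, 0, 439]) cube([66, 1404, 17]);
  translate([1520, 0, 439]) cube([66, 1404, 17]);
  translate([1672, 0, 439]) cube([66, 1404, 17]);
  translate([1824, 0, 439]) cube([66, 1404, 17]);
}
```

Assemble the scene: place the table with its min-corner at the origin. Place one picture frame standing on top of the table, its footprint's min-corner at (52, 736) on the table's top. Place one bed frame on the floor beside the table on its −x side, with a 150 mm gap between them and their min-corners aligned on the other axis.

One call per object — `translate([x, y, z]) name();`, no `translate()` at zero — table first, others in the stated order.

table();
translate([52, 736, 758]) picture_frame();
translate([-2192, 0, 0]) bed_frame();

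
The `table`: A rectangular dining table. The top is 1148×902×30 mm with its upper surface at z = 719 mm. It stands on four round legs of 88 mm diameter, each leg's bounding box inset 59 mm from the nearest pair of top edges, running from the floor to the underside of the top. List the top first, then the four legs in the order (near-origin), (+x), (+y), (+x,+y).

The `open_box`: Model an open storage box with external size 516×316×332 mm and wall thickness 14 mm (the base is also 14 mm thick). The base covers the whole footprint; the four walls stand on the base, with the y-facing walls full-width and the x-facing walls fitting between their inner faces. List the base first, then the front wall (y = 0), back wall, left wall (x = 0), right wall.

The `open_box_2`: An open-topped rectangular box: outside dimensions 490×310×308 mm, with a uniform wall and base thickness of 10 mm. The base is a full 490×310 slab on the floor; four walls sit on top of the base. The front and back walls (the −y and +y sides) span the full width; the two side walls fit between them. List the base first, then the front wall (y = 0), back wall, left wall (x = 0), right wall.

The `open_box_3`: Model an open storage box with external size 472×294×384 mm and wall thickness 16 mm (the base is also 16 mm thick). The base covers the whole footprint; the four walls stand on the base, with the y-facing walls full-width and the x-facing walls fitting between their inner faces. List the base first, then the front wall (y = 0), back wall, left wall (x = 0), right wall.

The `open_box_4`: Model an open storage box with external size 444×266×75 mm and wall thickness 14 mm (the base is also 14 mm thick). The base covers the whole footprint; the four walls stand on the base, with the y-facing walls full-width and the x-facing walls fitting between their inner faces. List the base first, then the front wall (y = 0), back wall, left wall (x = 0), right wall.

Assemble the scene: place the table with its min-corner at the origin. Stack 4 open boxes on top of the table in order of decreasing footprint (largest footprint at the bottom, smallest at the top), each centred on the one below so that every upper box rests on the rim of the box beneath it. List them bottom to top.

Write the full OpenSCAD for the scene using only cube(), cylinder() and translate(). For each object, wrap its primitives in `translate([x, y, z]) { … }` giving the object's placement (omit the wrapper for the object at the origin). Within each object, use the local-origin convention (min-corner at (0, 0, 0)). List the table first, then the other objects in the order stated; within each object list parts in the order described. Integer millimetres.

translate([0, 0, 689]) cube([1148, 902, 30]);
translate([103, 103, 0]) cylinder(h = 689, r = 44);
translate([1045, 103, 0]) cylinder(h = 689, r = 44);
translate([103, 799, 0]) cylinder(h = 689, r = 44);
translate([1045, 799, 0]) cylinder(h = 689, r = 44);
translate([316, 293, 719]) {
  cube([516, 316, 14]);
  translate([0, 0, 14]) cube([516, 14, 318]);
  translate([0, 302, 14]) cube([516, 14, 318]);
  translate([0, 14, 14]) cube([14, 288, 318]);
  translate([502, 14, 14]) cube([14, 288, 318]);
}
translate([329, 296, 1051]) {
  cube([490, 310, 10]);
  translate([0, 0, 10]) cube([490, 10, 298]);
  translate([0, 300, 10]) cube([490, 10, 298]);
  translate([0, 10, 10]) cube([10, 290, 298]);
  translate([480, 10, 10]) cube([10, 290, 298]);
}
translate([338, 304, 1359]) {
  cube([472, 294, 16]);
  translate([0, 0, 16]) cube([472, 16, 368]);
  translate([0, 278, 16]) cube([472, 16, 368]);
  translate([0, 16, 16]) cube([16, 262, 368]);
  translate([456, 16, 16]) cube([16, 262, 368]);
}
translate([352, 318, 1743]) {
  cube([444, 266, 14]);
  translate([0, 0, 14]) cube([444, 14, 61]);
  translate([0, 252, 14]) cube([444, 14, 61]);
  translate([0, 14, 14]) cube([14, 238, 61]);
  translate([430, 14, 14]) cube([14, 238, 61]);
}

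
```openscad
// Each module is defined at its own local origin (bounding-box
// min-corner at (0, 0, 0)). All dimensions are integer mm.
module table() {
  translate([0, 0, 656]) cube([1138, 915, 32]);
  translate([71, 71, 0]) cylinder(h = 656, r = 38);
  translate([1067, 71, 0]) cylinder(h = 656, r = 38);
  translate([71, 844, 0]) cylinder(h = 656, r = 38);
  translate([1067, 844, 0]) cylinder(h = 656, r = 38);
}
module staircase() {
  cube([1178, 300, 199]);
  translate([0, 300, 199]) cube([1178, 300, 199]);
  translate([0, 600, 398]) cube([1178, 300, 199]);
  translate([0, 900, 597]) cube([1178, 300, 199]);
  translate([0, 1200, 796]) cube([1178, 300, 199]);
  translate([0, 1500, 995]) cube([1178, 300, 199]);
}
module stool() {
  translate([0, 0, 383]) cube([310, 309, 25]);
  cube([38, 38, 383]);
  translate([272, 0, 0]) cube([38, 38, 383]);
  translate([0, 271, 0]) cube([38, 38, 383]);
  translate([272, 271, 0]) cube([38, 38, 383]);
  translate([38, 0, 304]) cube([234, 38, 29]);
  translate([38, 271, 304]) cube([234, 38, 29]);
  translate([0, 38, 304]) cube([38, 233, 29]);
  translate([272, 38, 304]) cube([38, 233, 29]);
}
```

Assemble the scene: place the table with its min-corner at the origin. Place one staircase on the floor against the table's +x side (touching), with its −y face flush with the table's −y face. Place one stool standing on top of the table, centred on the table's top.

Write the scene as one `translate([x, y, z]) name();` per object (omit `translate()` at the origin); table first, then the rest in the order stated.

table();
translate([1138, 0, 0]) staircase();
translate([414, 303, 688]) stool();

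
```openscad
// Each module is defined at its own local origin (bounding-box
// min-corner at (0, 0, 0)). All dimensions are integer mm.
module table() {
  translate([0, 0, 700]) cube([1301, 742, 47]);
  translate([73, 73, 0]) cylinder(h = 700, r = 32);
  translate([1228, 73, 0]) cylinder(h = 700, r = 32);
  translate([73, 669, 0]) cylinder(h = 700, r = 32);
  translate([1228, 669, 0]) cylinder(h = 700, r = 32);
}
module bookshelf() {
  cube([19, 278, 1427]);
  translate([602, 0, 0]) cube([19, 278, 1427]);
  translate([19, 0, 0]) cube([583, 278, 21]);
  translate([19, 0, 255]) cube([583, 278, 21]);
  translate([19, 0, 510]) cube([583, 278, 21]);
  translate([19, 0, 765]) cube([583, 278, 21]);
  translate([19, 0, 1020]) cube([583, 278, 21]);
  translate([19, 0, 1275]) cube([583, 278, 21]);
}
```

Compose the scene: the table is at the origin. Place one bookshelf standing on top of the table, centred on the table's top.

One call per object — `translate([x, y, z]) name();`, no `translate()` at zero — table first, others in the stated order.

table();
translate([340, 232, 747]) bookshelf();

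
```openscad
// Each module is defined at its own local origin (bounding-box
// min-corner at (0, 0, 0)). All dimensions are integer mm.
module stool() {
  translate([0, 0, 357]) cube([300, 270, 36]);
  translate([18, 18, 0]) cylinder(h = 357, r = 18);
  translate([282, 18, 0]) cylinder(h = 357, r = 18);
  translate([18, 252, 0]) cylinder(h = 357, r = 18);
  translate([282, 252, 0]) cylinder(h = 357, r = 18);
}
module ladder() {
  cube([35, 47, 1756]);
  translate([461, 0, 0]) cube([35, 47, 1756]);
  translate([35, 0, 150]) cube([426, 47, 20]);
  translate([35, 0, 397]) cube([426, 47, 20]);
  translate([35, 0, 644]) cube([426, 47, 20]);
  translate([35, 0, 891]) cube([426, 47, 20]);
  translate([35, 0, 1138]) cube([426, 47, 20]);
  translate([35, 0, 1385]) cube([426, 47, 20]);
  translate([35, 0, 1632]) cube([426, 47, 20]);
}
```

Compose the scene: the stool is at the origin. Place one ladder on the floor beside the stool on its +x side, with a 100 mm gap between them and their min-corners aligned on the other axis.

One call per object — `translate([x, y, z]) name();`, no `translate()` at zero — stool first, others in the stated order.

stool();
translate([400, 0, 0]) ladder();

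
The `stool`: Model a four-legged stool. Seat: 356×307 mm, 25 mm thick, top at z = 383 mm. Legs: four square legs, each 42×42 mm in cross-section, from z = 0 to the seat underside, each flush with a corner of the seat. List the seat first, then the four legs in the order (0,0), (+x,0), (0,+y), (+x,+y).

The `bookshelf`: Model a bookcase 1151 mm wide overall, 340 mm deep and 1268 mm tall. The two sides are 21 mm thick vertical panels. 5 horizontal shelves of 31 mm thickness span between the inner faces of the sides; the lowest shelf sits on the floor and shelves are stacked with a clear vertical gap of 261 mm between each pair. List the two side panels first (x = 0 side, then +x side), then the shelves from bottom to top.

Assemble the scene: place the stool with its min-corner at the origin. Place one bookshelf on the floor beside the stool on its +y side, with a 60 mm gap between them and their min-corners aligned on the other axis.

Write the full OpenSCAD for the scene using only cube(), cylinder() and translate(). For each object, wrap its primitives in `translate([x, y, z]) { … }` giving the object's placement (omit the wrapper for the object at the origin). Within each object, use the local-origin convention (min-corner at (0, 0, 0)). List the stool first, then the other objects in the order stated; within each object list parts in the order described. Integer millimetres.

translate([0, 0, 358]) cube([356, 307, 25]);
cube([42, 42, 358]);
translate([314, 0, 0]) cube([42, 42, 358]);
translate([0, 265, 0]) cube([42, 42, 358]);
translate([314, 265, 0]) cube([42, 42, 358]);
translate([0, 367, 0]) {
  cube([21, 340, 1268]);
  translate([1130, 0, 0]) cube([21, 340, 1268]);
  translate([21, 0, 0]) cube([1109, 340, 31]);
  translate([21, 0, 292]) cube([1109, 340, 31]);
  translate([21, 0, 584]) cube([1109, 340, 31]);
  translate([21, 0, 876]) cube([1109, 340, 31]);
  translate([21, 0, 1168]) cube([1109, 340, 31]);
}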